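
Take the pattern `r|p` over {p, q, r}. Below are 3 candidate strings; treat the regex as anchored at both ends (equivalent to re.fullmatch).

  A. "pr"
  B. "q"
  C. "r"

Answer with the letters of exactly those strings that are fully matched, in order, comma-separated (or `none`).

A. "pr" → no match
B. "q" → no match
C. "r" → match

C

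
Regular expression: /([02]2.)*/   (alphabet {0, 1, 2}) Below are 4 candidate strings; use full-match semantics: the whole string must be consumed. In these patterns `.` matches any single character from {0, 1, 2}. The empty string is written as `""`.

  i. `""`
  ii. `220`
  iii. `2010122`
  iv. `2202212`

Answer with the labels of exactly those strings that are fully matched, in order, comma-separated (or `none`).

i → match
ii → match
iii → no match
iv → no match

i, ii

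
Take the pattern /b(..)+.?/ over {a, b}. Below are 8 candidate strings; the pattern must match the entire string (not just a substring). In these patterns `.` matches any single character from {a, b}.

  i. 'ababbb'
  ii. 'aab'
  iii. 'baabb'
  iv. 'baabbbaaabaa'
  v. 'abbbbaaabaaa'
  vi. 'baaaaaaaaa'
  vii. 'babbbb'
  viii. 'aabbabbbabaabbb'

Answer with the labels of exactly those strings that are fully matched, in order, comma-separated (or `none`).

i → no match — must start with 'b'
ii → no match — must start with 'b'
iii → match
iv → match
v → no match — must start with 'b'
vi → match
vii → match
viii → no match — must start with 'b'

iii, iv, vi, vii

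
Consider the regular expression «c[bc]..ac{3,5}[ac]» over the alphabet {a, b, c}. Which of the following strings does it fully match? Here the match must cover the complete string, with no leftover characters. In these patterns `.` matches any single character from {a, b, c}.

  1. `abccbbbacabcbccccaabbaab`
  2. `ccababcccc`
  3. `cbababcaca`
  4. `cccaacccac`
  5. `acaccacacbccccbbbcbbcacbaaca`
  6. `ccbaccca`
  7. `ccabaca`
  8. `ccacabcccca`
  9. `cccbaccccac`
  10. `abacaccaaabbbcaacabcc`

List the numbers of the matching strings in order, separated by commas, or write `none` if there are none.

none

1 → no match — must start with `c`
2 → no match
3 → no match
4 → no match
5 → no match — must start with `c`
6 → no match
7 → no match
8 → no match
9 → no match
10 → no match — must start with `c`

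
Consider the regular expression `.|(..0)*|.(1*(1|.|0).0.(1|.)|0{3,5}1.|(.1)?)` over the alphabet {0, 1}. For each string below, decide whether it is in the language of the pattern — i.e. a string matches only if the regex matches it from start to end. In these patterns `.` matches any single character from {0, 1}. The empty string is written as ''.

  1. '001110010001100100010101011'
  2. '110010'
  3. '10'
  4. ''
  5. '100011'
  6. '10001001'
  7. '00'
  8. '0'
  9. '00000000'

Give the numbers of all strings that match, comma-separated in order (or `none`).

1 → no match
2 → match
3 → no match
4 → match
5 → match
6 → no match
7 → no match
8 → match
9 → no match

2, 4, 5, 8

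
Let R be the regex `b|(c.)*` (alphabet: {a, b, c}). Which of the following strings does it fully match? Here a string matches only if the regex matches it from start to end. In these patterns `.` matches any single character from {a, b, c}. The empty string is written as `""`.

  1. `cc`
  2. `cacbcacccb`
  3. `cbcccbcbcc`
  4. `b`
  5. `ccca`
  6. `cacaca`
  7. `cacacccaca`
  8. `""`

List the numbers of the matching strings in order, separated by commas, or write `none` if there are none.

1 → match
2 → match
3 → match
4 → match
5 → match
6 → match
7 → match
8 → match

1, 2, 3, 4, 5, 6, 7, 8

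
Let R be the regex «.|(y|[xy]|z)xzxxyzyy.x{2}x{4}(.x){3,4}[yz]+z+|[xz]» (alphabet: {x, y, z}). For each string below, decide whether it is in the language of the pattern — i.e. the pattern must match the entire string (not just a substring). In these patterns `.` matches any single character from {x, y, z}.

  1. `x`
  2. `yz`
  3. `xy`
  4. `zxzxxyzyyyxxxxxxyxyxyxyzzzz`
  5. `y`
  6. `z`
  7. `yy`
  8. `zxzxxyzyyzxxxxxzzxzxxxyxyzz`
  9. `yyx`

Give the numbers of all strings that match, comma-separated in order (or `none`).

1 → match
2 → no match
3 → no match
4 → match
5 → match
6 → match
7 → no match
8 → no match
9 → no match

1, 4, 5, 6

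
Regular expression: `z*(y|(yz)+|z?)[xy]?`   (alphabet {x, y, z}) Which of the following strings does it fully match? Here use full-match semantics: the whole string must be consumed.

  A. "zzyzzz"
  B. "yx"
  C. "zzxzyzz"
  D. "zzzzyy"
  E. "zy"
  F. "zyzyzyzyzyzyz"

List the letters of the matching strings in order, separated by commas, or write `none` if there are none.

A → no match
B → match
C → no match
D → match
E → match
F → match

B, D, E, F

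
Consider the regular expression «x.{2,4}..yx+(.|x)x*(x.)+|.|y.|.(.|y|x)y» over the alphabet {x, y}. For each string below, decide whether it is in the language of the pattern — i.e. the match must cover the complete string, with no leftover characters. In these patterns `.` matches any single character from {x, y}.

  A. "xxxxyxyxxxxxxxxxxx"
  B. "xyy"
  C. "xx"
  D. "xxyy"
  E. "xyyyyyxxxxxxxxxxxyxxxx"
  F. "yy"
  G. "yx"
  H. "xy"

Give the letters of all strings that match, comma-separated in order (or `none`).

A, B, E, F, G

A → match
B → match
C → no match
D → no match
E → match
F → match
G → match
H → no match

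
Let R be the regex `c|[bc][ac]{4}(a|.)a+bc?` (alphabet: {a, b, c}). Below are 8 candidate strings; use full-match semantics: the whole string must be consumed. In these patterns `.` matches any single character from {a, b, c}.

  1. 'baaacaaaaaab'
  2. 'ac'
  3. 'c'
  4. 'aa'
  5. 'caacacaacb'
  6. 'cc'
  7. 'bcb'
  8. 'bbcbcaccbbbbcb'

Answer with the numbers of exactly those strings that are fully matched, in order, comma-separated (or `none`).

1. 'baaacaaaaaab' → match
2. 'ac' → no match
3. 'c' → match
4. 'aa' → no match
5. 'caacacaacb' → no match
6. 'cc' → no match
7. 'bcb' → no match
8 → no match

1, 3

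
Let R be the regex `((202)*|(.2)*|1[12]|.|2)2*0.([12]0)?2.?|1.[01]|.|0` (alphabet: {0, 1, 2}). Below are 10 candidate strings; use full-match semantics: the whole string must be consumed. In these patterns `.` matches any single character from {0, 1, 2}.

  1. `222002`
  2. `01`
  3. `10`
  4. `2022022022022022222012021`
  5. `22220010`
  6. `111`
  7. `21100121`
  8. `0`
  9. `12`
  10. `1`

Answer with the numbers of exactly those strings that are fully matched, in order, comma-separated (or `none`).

1, 4, 6, 8, 10

1. `222002` → match
2. `01` → no match
3. `10` → no match
4 → match
5. `22220010` → no match
6. `111` → match
7. `21100121` → no match
8. `0` → match
9. `12` → no match
10. `1` → match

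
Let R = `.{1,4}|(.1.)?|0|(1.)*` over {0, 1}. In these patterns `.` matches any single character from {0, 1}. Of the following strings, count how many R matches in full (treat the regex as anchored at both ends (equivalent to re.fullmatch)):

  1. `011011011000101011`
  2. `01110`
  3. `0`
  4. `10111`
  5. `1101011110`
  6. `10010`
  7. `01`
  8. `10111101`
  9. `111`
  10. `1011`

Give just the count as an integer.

4

1 → no match
2 → no match
3 → match
4 → no match
5 → no match
6 → no match
7 → match
8 → no match
9 → match
10 → match
Total matched: 4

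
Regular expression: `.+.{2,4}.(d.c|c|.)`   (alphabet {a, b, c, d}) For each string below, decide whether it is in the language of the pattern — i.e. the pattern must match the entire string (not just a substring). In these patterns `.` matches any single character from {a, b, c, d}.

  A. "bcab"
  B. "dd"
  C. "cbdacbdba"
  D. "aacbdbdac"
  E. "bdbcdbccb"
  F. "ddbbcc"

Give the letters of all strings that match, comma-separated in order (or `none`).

A → no match
B → no match
C → match
D → match
E → match
F → match

C, D, E, F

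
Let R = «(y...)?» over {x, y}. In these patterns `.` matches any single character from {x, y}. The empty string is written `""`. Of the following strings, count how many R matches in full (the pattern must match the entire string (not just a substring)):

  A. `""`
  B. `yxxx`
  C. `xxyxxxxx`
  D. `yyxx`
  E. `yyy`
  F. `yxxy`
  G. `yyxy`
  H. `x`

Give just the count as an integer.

5

A → match
B → match
C → no match
D → match
E → no match
F → match
G → match
H → no match
Total matched: 5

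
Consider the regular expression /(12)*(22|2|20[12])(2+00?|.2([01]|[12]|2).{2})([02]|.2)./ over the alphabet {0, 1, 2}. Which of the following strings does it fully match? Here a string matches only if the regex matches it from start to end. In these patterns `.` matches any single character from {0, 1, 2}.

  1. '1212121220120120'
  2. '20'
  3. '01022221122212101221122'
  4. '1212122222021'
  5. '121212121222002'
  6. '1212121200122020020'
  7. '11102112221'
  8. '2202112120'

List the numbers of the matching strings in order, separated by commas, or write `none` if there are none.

1 → match
2 → no match
3 → no match
4 → match
5 → match
6 → no match
7 → no match
8 → match

1, 4, 5, 8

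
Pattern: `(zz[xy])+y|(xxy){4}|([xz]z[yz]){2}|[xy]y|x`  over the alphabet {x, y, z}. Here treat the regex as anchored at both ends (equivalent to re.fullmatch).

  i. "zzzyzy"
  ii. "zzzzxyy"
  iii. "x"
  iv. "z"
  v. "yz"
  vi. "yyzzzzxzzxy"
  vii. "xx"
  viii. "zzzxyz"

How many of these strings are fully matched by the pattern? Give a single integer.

1

i → no match
ii → no match
iii → match
iv → no match
v → no match
vi → no match
vii → no match
viii → no match
Total matched: 1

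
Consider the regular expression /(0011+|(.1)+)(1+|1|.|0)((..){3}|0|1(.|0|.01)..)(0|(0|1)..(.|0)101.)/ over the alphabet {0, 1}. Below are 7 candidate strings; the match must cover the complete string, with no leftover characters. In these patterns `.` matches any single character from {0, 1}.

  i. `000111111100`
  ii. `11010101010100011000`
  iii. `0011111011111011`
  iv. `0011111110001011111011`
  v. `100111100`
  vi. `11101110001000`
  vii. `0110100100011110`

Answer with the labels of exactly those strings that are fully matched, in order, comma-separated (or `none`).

i → no match
ii → match
iii → match
iv → match
v → no match
vi → no match
vii → no match

ii, iii, iv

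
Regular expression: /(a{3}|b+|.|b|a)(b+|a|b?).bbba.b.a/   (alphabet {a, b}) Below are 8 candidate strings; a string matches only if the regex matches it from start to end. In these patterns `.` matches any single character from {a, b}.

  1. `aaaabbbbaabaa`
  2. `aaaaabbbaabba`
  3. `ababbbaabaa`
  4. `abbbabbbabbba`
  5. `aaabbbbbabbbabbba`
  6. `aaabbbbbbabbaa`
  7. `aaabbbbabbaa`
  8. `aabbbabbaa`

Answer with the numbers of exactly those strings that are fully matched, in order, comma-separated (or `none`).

1, 2, 3, 4, 5, 6, 7, 8

1 → match
2 → match
3. `ababbbaabaa` → match
4 → match
5 → match
6 → match
7. `aaabbbbabbaa` → match
8. `aabbbabbaa` → match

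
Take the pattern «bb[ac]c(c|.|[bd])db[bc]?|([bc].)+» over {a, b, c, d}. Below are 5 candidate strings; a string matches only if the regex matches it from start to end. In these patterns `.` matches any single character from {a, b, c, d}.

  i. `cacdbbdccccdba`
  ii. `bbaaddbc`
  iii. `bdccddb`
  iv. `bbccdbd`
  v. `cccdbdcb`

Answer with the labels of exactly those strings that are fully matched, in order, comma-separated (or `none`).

i → no match
ii → no match
iii → no match
iv → no match
v → match

v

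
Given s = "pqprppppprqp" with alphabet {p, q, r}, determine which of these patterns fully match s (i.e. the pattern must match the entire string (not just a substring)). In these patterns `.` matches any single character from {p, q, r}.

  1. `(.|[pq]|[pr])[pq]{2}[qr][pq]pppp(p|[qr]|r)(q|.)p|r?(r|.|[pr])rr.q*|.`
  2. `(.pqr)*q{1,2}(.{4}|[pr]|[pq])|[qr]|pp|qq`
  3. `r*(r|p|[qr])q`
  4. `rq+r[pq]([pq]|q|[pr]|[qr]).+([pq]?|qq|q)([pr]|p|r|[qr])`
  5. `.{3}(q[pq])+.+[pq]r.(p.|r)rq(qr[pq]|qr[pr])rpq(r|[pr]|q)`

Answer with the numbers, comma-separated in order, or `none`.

1

1 → match
2 → no match
3 → no match — must end with "q"
4 → no match — must start with "rq"
5 → no match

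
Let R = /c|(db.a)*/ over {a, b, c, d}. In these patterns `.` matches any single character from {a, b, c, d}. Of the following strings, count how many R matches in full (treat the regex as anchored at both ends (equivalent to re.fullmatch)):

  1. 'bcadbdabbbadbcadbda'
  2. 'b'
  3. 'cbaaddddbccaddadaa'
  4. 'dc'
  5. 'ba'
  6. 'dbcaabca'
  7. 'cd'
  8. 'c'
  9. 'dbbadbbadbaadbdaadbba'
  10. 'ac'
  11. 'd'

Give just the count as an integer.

1 → no match
2 → no match
3 → no match
4 → no match
5 → no match
6 → no match
7 → no match
8 → match
9 → no match
10 → no match
11 → no match
Total matched: 1

1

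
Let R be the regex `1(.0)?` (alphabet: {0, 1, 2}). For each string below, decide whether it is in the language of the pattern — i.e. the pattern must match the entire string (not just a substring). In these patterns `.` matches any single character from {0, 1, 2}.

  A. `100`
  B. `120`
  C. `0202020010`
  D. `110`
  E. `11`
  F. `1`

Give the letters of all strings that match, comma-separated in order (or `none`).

A → match
B → match
C → no match — must start with `1`
D → match
E → no match
F → match

A, B, D, F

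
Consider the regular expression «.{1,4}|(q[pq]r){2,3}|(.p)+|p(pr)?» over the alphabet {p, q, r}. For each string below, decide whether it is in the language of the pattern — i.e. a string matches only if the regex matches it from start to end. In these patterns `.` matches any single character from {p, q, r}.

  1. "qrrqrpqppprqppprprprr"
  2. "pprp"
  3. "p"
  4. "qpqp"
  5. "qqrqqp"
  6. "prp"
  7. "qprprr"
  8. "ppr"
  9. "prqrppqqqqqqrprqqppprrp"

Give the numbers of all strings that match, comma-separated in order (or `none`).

1 → no match
2 → match
3 → match
4 → match
5 → no match
6 → match
7 → no match
8 → match
9 → no match

2, 3, 4, 6, 8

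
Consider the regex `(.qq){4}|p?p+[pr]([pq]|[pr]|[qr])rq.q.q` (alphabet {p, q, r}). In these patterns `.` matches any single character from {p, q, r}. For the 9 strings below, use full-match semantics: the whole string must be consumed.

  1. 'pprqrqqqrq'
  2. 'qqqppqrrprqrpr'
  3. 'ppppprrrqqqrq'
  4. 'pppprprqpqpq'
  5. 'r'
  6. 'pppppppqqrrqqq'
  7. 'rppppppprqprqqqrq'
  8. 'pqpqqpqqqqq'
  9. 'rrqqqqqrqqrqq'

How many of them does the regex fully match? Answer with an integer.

3

1 → match
2 → no match
3 → match
4 → match
5 → no match
6 → no match
7 → no match
8 → no match
9 → no match
Total matched: 3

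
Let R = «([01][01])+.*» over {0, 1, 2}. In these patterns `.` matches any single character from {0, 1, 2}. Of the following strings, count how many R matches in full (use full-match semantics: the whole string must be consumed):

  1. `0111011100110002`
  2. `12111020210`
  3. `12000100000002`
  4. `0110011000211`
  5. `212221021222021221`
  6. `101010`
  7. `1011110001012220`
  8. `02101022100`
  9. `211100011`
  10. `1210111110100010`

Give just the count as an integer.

4

1 → match
2 → no match
3 → no match
4 → match
5 → no match
6 → match
7 → match
8 → no match
9 → no match
10 → no match
Total matched: 4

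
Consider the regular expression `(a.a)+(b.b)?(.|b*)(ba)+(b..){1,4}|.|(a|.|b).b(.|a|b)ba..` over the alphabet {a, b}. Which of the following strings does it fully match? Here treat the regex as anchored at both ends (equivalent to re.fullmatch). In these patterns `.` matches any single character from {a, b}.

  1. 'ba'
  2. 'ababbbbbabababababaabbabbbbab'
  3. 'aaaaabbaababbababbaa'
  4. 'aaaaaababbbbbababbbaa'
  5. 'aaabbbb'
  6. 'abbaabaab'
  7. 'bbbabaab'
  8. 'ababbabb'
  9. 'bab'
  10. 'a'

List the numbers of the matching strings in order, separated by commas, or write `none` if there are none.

1. 'ba' → no match
2 → match
3 → no match
4 → no match
5. 'aaabbbb' → no match
6. 'abbaabaab' → no match
7. 'bbbabaab' → match
8. 'ababbabb' → no match
9. 'bab' → no match
10. 'a' → match

2, 7, 10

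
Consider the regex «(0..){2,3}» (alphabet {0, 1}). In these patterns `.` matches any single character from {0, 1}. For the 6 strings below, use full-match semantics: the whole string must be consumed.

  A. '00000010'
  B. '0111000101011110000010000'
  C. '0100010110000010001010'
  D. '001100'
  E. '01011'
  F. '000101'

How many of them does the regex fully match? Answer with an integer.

A → no match
B → no match
C → no match
D → no match
E → no match
F → no match
Total matched: 0

0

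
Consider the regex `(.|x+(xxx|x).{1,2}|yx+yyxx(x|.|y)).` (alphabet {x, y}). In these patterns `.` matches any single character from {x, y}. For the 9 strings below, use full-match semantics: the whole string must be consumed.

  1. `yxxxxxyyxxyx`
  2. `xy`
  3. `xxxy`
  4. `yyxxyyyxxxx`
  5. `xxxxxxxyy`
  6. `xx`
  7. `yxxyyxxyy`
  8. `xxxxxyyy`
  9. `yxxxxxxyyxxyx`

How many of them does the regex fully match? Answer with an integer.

8

1. `yxxxxxyyxxyx` → match
2. `xy` → match
3. `xxxy` → match
4. `yyxxyyyxxxx` → no match
5. `xxxxxxxyy` → match
6. `xx` → match
7. `yxxyyxxyy` → match
8. `xxxxxyyy` → match
9 → match
Total matched: 8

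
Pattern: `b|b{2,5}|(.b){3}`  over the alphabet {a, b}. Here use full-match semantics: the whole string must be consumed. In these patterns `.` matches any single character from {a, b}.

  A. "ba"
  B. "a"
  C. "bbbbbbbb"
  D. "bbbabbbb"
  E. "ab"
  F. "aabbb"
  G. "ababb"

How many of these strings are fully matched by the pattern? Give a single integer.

A → no match — must end with "b"
B → no match — must end with "b"
C → no match
D → no match
E → no match
F → no match
G → no match
Total matched: 0

0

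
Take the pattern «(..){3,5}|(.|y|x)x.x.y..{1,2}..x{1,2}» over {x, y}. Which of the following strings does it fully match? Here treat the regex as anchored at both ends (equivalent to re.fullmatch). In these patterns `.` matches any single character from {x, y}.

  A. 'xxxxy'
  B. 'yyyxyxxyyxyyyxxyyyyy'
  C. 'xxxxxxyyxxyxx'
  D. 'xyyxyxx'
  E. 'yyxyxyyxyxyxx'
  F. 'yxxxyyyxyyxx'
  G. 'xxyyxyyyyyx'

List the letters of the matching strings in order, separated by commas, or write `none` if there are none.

A. 'xxxxy' → no match
B → no match
C → no match
D. 'xyyxyxx' → no match
E → no match
F. 'yxxxyyyxyyxx' → match
G. 'xxyyxyyyyyx' → no match

F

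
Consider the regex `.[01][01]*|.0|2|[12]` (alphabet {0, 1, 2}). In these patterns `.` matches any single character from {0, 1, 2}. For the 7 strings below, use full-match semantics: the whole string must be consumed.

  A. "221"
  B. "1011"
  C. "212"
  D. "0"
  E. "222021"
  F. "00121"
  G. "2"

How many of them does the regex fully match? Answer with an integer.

2

A. "221" → no match
B. "1011" → match
C. "212" → no match
D. "0" → no match
E. "222021" → no match
F. "00121" → no match
G. "2" → match
Total matched: 2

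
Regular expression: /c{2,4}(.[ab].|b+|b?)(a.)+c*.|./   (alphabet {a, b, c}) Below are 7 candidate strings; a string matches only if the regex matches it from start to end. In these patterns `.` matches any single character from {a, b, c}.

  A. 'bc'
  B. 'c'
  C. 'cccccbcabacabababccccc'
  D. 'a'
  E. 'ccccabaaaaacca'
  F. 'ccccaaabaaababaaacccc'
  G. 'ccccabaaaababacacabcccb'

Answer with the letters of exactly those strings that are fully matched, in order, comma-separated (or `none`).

A → no match
B → match
C → match
D → match
E → match
F → match
G → match

B, C, D, E, F, G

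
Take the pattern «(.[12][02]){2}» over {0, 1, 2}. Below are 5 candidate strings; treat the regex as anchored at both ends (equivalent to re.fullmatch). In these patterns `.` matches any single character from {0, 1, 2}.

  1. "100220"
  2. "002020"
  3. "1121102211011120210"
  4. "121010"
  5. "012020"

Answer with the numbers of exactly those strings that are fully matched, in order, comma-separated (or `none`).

1 → no match
2 → no match
3 → no match
4 → no match
5 → match

5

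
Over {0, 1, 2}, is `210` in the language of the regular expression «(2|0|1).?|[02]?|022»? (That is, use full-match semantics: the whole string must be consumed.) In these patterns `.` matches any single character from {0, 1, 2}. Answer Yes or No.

No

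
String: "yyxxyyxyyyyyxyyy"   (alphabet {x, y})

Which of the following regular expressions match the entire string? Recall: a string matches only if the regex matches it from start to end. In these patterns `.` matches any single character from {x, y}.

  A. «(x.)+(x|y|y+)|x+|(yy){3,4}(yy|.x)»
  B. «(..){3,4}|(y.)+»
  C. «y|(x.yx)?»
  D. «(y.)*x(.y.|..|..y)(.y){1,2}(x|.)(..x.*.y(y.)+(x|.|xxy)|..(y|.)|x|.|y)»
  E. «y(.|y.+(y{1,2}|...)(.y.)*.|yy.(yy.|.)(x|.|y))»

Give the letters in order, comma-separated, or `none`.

E

A → no match
B → no match
C → no match
D → no match
E → match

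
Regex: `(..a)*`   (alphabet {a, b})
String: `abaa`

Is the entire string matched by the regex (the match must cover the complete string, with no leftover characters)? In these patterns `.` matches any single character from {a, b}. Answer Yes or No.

No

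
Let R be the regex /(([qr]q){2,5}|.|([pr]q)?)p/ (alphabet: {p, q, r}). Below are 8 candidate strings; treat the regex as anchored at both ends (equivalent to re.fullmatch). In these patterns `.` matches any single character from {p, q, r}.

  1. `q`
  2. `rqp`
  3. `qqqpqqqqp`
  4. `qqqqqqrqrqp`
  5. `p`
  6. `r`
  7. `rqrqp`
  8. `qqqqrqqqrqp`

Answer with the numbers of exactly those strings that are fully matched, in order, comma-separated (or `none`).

1. `q` → no match — must end with `p`
2. `rqp` → match
3. `qqqpqqqqp` → no match
4. `qqqqqqrqrqp` → match
5. `p` → match
6. `r` → no match — must end with `p`
7. `rqrqp` → match
8. `qqqqrqqqrqp` → match

2, 4, 5, 7, 8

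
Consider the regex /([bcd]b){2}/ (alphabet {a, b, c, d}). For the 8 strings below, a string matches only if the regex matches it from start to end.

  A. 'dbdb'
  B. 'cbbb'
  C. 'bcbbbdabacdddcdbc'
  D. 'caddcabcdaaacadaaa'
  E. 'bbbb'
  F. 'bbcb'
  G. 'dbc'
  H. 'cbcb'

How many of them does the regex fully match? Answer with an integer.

5

A → match
B → match
C → no match — must end with 'b'
D → no match — must end with 'b'
E → match
F → match
G → no match — must end with 'b'
H → match
Total matched: 5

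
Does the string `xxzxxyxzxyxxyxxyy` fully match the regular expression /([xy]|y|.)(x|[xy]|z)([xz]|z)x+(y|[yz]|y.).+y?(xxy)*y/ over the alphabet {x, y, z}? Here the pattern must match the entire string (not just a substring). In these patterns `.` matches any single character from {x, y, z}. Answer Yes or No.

Yes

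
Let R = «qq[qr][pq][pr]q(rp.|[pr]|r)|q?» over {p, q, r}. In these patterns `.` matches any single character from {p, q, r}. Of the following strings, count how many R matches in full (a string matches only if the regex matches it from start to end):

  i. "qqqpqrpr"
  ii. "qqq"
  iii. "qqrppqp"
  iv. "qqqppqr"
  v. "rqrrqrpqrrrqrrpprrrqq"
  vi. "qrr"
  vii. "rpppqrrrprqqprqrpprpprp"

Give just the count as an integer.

i. "qqqpqrpr" → no match
ii. "qqq" → no match
iii. "qqrppqp" → match
iv. "qqqppqr" → match
v → no match
vi. "qrr" → no match
vii → no match
Total matched: 2

2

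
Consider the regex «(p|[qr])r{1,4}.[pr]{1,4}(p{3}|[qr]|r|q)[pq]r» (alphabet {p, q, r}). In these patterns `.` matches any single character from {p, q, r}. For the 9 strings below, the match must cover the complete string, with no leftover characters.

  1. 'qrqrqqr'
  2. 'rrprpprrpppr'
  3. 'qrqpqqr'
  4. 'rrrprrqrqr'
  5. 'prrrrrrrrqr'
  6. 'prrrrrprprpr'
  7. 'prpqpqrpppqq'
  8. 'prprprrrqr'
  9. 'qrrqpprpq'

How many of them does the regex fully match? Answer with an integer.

5

1 → match
2 → no match
3 → match
4 → no match
5 → match
6 → match
7 → no match — must end with 'r'
8 → match
9 → no match — must end with 'r'
Total matched: 5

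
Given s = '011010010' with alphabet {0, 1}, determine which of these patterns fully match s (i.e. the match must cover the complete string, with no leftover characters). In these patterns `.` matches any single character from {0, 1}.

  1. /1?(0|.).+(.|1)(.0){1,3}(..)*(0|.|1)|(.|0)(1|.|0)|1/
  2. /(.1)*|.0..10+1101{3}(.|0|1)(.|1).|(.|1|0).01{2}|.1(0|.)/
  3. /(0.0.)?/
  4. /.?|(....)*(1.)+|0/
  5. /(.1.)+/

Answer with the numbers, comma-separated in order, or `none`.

1, 5

1 → match
2 → no match
3 → no match
4 → no match
5 → match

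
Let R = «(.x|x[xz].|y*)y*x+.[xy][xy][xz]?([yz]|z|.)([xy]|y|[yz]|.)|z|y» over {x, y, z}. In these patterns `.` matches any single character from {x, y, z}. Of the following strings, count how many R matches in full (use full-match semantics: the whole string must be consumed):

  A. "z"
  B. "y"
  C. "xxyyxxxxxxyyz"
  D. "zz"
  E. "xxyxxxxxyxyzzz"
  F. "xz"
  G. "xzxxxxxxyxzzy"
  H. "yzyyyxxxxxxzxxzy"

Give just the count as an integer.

5

A → match
B → match
C → match
D → no match
E → match
F → no match
G → match
H → no match
Total matched: 5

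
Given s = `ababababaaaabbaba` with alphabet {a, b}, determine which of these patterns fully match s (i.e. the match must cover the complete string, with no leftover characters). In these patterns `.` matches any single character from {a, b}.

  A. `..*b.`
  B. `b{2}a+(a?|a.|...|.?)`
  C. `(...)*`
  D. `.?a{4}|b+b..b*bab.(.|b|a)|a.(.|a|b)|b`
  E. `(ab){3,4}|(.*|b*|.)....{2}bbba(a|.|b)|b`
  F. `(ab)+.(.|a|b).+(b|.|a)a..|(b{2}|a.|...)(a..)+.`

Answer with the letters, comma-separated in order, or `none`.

A, F

A → match
B → no match — must start with `b`
C → no match
D → no match
E → no match
F → match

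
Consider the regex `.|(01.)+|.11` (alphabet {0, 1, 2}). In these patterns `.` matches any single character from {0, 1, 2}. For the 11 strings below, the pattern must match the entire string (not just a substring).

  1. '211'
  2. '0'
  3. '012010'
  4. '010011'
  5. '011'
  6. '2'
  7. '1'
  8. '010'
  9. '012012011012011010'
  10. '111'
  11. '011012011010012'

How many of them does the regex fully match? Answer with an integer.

1 → match
2 → match
3 → match
4 → match
5 → match
6 → match
7 → match
8 → match
9 → match
10 → match
11 → match
Total matched: 11

11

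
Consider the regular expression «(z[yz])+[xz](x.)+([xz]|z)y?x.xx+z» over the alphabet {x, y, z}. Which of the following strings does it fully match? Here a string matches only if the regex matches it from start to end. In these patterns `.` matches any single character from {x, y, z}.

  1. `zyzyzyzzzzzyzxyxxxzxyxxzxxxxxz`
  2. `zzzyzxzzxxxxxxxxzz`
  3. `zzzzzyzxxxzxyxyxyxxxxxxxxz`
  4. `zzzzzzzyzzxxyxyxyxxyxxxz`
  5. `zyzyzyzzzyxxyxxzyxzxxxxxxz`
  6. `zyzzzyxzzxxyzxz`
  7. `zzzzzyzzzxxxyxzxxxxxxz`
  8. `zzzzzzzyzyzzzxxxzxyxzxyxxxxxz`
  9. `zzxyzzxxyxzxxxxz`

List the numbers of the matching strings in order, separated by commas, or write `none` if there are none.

1, 3, 4, 5, 7, 8

1 → match
2 → no match — must end with `xz`
3 → match
4 → match
5 → match
6 → no match
7 → match
8 → match
9 → no match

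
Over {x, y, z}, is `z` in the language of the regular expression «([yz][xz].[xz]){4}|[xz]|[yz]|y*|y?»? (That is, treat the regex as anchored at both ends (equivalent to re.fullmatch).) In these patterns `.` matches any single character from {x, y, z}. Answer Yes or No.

Yes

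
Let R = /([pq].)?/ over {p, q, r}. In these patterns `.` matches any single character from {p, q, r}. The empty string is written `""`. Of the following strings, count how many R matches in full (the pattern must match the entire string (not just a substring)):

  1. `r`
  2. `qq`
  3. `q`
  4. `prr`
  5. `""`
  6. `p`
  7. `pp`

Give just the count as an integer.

1 → no match
2 → match
3 → no match
4 → no match
5 → match
6 → no match
7 → match
Total matched: 3

3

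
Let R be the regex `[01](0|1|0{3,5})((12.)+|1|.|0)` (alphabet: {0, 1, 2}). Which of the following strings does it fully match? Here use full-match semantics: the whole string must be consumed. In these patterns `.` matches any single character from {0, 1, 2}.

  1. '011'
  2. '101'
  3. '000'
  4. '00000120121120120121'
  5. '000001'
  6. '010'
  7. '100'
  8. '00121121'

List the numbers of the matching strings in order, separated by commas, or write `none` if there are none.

1, 2, 3, 4, 5, 6, 7, 8

1 → match
2 → match
3 → match
4 → match
5 → match
6 → match
7 → match
8 → match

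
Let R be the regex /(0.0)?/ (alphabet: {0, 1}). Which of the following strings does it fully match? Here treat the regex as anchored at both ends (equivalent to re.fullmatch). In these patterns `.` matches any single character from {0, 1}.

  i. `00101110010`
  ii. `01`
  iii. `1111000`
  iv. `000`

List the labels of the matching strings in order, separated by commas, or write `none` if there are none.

iv

i. `00101110010` → no match
ii. `01` → no match
iii. `1111000` → no match
iv. `000` → match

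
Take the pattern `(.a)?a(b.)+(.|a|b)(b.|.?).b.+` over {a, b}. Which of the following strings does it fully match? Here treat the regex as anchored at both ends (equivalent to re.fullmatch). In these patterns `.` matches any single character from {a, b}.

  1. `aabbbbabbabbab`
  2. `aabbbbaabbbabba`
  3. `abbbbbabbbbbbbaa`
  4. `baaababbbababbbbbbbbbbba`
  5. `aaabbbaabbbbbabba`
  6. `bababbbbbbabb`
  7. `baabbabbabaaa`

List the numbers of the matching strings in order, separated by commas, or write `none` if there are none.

1 → no match
2 → no match
3 → match
4 → no match
5 → match
6 → no match
7 → match

3, 5, 7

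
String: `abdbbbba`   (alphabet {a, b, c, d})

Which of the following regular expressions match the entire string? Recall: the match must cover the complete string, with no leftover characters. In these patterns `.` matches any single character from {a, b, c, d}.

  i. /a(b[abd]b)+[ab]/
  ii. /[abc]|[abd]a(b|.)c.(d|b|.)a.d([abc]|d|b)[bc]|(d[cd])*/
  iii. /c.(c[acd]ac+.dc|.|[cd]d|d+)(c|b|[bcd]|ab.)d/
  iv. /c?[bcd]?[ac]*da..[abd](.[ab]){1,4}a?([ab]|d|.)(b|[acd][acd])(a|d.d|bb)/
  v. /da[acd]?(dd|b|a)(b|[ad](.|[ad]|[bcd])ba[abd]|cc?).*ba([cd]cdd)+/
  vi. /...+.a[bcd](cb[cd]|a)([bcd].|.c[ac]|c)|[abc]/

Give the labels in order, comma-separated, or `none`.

i → match
ii → no match
iii → no match — must start with `c`
iv → no match
v → no match — must start with `da`
vi → no match

i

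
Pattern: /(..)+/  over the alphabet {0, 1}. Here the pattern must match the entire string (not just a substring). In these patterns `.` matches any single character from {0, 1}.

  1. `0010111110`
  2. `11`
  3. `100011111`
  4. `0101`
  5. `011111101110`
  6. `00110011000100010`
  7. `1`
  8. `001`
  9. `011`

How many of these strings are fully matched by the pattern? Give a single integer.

4

1 → match
2 → match
3 → no match
4 → match
5 → match
6 → no match
7 → no match
8 → no match
9 → no match
Total matched: 4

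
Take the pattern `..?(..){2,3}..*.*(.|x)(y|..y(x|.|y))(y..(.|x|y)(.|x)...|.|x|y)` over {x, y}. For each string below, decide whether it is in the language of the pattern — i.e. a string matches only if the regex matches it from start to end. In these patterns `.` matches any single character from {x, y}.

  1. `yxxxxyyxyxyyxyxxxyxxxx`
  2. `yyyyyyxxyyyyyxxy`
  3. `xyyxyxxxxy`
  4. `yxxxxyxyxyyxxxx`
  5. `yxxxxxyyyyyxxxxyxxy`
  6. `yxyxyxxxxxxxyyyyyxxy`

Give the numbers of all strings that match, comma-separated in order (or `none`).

1 → no match
2 → no match
3. `xyyxyxxxxy` → no match
4 → no match
5 → no match
6 → no match

none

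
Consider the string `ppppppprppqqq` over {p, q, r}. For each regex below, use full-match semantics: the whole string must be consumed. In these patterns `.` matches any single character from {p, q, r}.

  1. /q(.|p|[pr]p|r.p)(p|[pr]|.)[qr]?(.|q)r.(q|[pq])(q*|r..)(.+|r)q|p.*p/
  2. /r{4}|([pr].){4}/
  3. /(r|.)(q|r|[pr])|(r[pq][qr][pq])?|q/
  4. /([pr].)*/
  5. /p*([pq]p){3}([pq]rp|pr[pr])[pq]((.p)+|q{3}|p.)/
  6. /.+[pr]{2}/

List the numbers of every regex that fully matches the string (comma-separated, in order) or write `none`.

1 → no match
2 → no match
3 → no match
4 → no match
5 → match
6 → no match

5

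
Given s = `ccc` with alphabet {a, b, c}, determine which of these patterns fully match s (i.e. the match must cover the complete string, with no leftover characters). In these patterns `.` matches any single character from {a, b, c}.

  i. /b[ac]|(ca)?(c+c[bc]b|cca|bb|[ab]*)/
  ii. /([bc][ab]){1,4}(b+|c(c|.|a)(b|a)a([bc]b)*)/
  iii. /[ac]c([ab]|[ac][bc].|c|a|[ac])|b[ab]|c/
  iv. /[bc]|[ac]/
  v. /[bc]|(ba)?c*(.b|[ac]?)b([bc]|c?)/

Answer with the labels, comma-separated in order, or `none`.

iii

i → no match
ii → no match
iii → match
iv → no match
v → no match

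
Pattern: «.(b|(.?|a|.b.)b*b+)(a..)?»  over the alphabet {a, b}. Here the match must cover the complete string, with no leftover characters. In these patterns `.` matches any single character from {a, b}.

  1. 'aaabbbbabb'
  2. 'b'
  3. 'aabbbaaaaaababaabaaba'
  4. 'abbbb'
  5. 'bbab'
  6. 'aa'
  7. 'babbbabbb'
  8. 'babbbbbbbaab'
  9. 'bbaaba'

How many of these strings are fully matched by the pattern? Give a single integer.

2

1. 'aaabbbbabb' → no match
2. 'b' → no match
3 → no match
4. 'abbbb' → match
5. 'bbab' → no match
6. 'aa' → no match
7. 'babbbabbb' → no match
8. 'babbbbbbbaab' → match
9. 'bbaaba' → no match
Total matched: 2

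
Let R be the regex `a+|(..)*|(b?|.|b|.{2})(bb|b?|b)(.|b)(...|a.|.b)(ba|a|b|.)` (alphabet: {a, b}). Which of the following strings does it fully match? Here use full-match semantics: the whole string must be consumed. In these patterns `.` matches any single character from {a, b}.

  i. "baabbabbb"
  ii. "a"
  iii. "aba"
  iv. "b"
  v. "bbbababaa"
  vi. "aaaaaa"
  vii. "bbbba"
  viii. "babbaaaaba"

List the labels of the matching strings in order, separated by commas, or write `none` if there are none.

ii, vi, vii, viii

i → no match
ii → match
iii → no match
iv → no match
v → no match
vi → match
vii → match
viii → match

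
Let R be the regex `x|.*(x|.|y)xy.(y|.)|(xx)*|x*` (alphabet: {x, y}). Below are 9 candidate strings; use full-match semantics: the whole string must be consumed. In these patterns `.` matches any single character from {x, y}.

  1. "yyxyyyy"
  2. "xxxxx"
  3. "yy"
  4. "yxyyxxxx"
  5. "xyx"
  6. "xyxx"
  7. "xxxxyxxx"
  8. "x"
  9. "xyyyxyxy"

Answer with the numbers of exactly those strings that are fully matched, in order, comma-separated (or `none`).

1 → no match
2 → match
3 → no match
4 → no match
5 → no match
6 → no match
7 → no match
8 → match
9 → match

2, 8, 9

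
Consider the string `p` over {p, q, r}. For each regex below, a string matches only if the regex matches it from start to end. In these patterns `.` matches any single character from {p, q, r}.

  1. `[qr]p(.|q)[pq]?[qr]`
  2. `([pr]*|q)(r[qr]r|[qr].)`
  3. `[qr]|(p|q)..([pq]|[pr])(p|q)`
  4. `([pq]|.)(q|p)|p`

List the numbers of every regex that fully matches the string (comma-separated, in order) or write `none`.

1 → no match
2 → no match
3 → no match
4 → match

4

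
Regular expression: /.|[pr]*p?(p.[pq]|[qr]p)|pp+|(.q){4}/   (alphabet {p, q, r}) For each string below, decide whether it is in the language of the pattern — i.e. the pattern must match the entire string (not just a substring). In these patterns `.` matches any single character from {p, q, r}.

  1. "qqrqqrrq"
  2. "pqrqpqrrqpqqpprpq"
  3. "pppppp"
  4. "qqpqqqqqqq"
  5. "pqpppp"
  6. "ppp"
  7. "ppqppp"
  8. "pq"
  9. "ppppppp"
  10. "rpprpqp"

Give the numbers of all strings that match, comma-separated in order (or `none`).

3, 6, 9, 10

1. "qqrqqrrq" → no match
2 → no match
3. "pppppp" → match
4. "qqpqqqqqqq" → no match
5. "pqpppp" → no match
6. "ppp" → match
7. "ppqppp" → no match
8. "pq" → no match
9. "ppppppp" → match
10. "rpprpqp" → match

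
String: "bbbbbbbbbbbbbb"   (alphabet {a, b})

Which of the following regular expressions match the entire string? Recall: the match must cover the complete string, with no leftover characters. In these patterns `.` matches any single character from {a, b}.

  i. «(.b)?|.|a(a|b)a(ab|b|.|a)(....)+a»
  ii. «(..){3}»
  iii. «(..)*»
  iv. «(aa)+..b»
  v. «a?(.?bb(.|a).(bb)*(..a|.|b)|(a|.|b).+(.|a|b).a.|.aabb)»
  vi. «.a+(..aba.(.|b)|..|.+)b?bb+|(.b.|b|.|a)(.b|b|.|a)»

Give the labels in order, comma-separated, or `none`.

iii, v

i → no match
ii → no match
iii → match
iv → no match — must start with "aa"
v → match
vi → no match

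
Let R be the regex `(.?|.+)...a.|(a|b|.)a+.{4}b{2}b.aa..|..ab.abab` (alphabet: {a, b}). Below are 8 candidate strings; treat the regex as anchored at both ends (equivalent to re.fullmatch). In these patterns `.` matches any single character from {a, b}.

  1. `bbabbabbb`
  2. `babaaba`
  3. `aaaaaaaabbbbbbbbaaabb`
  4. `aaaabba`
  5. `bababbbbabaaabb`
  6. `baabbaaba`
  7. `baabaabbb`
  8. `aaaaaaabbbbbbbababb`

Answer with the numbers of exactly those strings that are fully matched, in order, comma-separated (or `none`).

1 → no match
2 → no match
3 → no match
4 → no match
5 → no match
6 → no match
7 → no match
8 → no match

none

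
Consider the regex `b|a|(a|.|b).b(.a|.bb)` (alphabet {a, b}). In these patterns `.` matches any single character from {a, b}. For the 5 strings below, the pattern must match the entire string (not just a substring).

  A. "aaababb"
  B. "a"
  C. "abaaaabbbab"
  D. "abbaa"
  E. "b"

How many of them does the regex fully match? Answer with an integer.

A → no match
B → match
C → no match
D → match
E → match
Total matched: 3

3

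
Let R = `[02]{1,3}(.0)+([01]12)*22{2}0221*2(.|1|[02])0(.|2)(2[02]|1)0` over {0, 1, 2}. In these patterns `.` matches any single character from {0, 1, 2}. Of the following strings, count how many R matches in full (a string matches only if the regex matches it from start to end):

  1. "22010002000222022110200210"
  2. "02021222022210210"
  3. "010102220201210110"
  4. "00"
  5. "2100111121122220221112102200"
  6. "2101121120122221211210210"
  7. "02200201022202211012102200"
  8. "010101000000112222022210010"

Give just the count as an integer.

0

1 → no match
2 → no match
3 → no match
4 → no match
5 → no match
6 → no match
7 → no match
8 → no match
Total matched: 0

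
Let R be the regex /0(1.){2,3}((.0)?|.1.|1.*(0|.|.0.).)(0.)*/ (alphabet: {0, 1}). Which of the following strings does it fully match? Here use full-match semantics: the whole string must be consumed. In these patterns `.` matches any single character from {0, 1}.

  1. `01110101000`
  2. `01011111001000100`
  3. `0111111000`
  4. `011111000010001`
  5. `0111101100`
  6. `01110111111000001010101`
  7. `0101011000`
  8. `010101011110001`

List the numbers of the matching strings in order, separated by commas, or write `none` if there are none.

1, 2, 3, 4, 5, 6, 7, 8

1 → match
2 → match
3 → match
4 → match
5 → match
6 → match
7 → match
8 → match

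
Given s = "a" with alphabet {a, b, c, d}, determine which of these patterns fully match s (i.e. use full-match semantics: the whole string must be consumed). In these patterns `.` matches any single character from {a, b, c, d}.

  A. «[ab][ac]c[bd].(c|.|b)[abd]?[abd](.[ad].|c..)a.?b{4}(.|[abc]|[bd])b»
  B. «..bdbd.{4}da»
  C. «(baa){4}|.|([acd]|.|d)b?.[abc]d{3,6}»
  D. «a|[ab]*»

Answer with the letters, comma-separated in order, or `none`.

C, D

A → no match — must end with "b"
B → no match — must end with "da"
C → match
D → match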